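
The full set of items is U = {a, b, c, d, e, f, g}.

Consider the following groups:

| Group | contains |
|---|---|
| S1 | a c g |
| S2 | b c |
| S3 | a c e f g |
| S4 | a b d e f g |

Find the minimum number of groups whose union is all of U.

Take {S2, S4}. Their union is {a, b, c, d, e, f, g}, which is all 7 items.
No single group has all 7 items (the largest, S4, has 6), so 2 is optimal.

2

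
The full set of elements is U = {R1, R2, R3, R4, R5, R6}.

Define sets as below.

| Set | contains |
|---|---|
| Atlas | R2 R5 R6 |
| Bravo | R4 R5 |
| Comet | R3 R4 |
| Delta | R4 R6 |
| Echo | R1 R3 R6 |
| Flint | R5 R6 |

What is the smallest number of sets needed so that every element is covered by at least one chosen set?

3

Take {Atlas, Bravo, Echo}. Their union is {R1, R2, R3, R4, R5, R6}, which is all 6 elements.
Only Echo contains R1, so Echo is forced; the remaining 3 elements need at least 2 more sets (each remaining set adds at most 2) — so at least 3 sets are needed, and 3 is optimal.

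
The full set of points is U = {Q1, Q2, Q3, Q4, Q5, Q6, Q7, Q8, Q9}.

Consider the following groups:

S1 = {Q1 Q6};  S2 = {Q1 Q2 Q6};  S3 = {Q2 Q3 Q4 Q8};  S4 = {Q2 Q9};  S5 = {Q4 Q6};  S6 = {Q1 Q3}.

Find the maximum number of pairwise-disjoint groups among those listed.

S4, S5, S6 are pairwise disjoint (S4={Q2,Q9}; S5={Q4,Q6}; S6={Q1,Q3}).
Every remaining group overlaps one of these, and no 4 of the listed groups are pairwise disjoint, so 3 is the maximum.

3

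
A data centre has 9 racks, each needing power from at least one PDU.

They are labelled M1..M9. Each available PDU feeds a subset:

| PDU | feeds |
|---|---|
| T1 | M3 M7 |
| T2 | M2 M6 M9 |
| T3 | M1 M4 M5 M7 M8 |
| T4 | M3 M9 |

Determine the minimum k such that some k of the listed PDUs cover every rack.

3

Take {T2, T3, T4}. Their union is {M1, M2, M3, M4, M5, M6, M7, M8, M9}, which is all 9 racks.
Only T3 contains M1, so T3 is forced; the remaining 4 racks need at least 2 more PDUs (each remaining PDU adds at most 3) — so at least 3 PDUs are needed, and 3 is optimal.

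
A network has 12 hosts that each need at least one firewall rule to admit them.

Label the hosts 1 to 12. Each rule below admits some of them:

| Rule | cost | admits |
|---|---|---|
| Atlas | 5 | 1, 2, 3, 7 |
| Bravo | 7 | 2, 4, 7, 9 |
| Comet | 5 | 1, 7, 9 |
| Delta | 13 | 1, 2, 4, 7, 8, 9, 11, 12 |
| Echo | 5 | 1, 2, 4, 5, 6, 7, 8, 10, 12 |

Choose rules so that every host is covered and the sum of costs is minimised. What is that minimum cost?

23

Atlas, Delta, Echo together cover every host (Atlas ∪ Delta ∪ Echo = {1, 2, 3, 4, 5, 6, 7, 8, 9, 10, 11, 12}); total cost 5 + 13 + 5 = 23.
The greedy pick Echo, Atlas, Comet, Delta costs 28; no covering selection beats 23.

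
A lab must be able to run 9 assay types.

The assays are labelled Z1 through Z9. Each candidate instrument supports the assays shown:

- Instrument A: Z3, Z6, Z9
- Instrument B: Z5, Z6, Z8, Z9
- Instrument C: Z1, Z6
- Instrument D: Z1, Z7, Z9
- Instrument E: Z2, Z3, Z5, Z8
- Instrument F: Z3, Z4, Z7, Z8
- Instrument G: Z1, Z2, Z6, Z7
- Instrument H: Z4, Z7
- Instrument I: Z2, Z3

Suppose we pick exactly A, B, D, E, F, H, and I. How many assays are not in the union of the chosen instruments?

0

Union of A, B, D, E, F, H, I = {Z1, Z2, Z3, Z4, Z5, Z6, Z7, Z8, Z9} — that's every assay, so 0 are uncovered.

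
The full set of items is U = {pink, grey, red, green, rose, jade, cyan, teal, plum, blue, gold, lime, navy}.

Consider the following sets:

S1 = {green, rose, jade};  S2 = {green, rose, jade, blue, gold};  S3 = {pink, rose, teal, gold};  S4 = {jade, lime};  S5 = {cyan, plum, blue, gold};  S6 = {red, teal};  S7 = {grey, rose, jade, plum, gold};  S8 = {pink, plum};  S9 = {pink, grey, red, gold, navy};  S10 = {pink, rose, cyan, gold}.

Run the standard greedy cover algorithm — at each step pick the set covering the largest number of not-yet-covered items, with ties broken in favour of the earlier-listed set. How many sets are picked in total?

5

Greedy: pick S2 (covers 5 new) → pick S9 (covers 4 new) → pick S5 (covers 2 new) → pick S3 (covers 1 new) → pick S4 (covers 1 new). Total picks: 5.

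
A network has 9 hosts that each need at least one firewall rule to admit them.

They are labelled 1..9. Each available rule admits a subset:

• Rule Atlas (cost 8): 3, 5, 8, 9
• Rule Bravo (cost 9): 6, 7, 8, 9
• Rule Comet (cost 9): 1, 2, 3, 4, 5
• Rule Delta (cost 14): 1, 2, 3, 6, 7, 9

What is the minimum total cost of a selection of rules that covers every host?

Bravo, Comet together cover every host (Bravo ∪ Comet = {1, 2, 3, 4, 5, 6, 7, 8, 9}); total cost 9 + 9 = 18.
No covering selection has total cost below 18.

18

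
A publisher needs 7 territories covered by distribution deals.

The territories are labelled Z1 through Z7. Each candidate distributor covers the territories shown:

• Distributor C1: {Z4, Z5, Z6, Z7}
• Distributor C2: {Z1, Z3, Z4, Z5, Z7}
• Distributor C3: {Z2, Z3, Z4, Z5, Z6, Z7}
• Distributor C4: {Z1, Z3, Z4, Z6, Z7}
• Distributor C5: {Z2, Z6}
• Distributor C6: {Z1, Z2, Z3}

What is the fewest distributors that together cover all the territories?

2

Take {C3, C4}. Their union is {Z1, Z2, Z3, Z4, Z5, Z6, Z7}, which is all 7 territories.
No single distributor has all 7 territories (the largest, C3, has 6), so 2 is optimal.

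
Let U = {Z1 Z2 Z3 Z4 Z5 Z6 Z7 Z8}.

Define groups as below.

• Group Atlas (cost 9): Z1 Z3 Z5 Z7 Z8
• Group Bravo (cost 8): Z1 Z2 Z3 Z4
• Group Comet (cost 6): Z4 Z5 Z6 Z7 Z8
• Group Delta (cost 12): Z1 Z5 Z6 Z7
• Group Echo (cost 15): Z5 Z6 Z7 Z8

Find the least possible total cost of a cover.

14

Bravo, Comet together cover every point (Bravo ∪ Comet = {Z1, Z2, Z3, Z4, Z5, Z6, Z7, Z8}); total cost 8 + 6 = 14.
No covering selection has total cost below 14.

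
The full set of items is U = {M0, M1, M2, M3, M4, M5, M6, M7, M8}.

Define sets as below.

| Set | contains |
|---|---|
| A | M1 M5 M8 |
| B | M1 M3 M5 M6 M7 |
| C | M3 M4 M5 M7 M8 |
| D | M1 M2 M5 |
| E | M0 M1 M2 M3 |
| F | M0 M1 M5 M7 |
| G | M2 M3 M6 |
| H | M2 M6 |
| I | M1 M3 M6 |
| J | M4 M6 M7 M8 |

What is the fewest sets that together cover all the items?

3

A and E and J together: A ∪ E ∪ J = {M0, M1, M2, M3, M4, M5, M6, M7, M8} — every item is covered.
No 2 of the 10 sets cover everything (all 45 combinations miss at least one item), so 3 is optimal.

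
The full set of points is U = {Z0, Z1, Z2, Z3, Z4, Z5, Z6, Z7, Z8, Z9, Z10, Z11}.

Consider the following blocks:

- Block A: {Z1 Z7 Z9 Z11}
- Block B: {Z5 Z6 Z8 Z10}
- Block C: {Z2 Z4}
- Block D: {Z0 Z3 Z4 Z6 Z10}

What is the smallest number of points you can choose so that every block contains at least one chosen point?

Take H = {Z1, Z4, Z10}. Each listed block contains at least one of these, so H is a hitting set of size 3.
The blocks A, B, C are pairwise disjoint, so any hitting set needs a separate point for each — at least 3. Hence 3 is optimal.

3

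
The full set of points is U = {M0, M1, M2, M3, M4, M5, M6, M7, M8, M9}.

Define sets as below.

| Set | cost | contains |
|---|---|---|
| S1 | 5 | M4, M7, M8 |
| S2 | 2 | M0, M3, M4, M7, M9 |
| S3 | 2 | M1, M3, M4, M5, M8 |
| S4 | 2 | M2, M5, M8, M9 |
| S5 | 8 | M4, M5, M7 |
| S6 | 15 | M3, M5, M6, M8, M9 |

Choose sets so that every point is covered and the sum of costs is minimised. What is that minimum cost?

S2, S3, S4, S6 together cover every point (S2 ∪ S3 ∪ S4 ∪ S6 = {M0, M1, M2, M3, M4, M5, M6, M7, M8, M9}); total cost 2 + 2 + 2 + 15 = 21.
No covering selection has total cost below 21.

21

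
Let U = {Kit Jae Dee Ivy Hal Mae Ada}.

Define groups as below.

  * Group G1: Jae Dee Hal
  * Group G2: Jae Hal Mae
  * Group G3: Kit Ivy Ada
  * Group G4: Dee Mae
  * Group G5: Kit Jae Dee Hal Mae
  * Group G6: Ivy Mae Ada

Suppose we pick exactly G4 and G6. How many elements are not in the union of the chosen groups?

Union of G4, G6 = {Dee, Ivy, Mae, Ada}.
Not covered: Kit, Jae, Hal — 3 elements.

3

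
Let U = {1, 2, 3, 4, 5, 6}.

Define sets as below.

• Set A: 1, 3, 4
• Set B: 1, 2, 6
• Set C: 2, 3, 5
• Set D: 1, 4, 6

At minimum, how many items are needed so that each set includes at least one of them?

The 2 items {3, 6} hit every set.
The sets C, D are pairwise disjoint, so any hitting set needs a separate item for each — at least 2. Hence 2 is optimal.

2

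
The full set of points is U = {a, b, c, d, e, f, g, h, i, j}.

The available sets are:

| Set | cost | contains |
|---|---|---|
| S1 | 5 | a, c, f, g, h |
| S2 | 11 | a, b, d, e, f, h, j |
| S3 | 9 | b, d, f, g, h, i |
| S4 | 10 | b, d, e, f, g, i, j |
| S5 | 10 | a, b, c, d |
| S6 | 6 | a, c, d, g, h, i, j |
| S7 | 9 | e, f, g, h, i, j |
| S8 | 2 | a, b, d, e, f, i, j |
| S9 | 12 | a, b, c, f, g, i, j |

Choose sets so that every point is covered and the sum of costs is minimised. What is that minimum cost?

S1, S8 together cover every point (S1 ∪ S8 = {a, b, c, d, e, f, g, h, i, j}); total cost 5 + 2 = 7.
No covering selection has total cost below 7.

7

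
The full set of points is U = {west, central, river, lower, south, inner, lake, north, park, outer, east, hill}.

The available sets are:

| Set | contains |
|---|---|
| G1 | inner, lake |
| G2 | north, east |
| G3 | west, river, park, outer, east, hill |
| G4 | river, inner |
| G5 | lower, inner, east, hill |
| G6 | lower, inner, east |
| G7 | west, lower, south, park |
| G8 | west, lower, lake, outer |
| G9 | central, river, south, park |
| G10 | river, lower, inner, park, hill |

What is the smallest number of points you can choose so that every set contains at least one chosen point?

4

Take H = {west, inner, north, park}. Each listed set contains at least one of these, so H is a hitting set of size 4.
No choice of 3 points meets every set, so 4 is the minimum.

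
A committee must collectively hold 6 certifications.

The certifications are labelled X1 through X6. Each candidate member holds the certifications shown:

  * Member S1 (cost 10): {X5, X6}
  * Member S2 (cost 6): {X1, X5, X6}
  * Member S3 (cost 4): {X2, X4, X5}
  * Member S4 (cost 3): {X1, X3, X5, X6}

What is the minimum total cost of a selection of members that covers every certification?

7

S3, S4 together cover every certification (S3 ∪ S4 = {X1, X2, X3, X4, X5, X6}); total cost 4 + 3 = 7.
No covering selection has total cost below 7.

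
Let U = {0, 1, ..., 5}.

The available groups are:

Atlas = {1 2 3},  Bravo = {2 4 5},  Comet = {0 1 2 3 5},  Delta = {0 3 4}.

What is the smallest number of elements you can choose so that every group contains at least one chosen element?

The 2 elements {2, 3} hit every group.
No single element lies in every group, so at least 2 are needed and 2 is optimal.

2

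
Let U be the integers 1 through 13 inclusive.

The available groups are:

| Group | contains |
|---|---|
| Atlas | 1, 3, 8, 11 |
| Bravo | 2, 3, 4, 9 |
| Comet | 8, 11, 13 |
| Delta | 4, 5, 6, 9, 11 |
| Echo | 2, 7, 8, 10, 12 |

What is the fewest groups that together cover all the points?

Atlas, Comet, Delta, and Echo cover everything between them: the union {1, 2, 3, 4, 5, 6, 7, 8, 9, 10, 11, 12, 13} is all of U.
Only Atlas contains 1, so Atlas is forced; the remaining 9 points need at least 3 more groups (each remaining group adds at most 4) — so at least 4 groups are needed, and 4 is optimal.

4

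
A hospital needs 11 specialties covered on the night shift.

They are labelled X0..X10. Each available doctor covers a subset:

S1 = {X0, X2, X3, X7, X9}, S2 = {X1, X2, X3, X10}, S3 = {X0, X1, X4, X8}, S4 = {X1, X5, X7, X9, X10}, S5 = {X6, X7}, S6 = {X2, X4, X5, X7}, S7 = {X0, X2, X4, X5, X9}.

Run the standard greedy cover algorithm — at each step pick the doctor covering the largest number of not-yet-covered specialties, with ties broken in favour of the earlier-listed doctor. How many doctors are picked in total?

4

Greedy: pick S1 (covers 5 new) → pick S3 (covers 3 new) → pick S4 (covers 2 new) → pick S5 (covers 1 new). Total picks: 4.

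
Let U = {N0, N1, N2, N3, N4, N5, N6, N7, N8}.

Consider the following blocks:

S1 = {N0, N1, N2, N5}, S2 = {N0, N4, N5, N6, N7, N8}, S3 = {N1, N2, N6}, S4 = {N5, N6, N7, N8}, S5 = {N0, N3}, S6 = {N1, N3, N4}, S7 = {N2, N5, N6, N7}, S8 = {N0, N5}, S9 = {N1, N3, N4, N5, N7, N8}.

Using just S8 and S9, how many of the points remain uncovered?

2

Union of S8, S9 = {N0, N1, N3, N4, N5, N7, N8}.
Not covered: N2, N6 — 2 points.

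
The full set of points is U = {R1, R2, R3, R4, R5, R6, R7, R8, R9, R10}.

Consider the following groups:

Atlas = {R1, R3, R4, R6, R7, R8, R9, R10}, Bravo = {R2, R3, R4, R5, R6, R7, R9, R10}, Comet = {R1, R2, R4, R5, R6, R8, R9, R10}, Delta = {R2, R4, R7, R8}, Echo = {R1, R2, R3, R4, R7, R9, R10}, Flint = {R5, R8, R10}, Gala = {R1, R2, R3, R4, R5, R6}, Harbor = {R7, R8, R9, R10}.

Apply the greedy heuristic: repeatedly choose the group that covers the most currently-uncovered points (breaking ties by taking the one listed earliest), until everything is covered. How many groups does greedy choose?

2

Greedy: pick Atlas (covers 8 new) → pick Bravo (covers 2 new). Total picks: 2.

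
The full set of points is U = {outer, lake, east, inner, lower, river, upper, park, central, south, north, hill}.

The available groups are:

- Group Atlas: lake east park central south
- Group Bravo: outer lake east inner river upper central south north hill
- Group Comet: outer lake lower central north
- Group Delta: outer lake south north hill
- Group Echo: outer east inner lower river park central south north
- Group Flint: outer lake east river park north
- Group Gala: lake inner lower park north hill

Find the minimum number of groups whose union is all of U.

2

Bravo and Gala together: Bravo ∪ Gala = {outer, lake, east, inner, lower, river, upper, park, central, south, north, hill} — every point is covered.
No single group has all 12 points (the largest, Bravo, has 10), so 2 is optimal.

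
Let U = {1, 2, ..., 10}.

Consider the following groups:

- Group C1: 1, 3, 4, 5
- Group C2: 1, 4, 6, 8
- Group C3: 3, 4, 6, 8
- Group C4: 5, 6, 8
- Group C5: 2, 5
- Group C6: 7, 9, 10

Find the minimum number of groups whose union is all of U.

4

Take {C1, C2, C5, C6}. Their union is {1, 2, 3, 4, 5, 6, 7, 8, 9, 10}, which is all 10 items.
No 3 of the 6 groups cover everything (all 20 combinations miss at least one item), so 4 is optimal.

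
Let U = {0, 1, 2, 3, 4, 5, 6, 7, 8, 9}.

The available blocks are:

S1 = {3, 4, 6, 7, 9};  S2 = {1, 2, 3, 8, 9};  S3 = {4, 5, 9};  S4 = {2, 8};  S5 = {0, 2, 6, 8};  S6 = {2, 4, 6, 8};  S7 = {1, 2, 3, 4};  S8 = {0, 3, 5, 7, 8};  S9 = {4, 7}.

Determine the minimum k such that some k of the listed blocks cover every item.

3

Take {S2, S6, S8}. Their union is {0, 1, 2, 3, 4, 5, 6, 7, 8, 9}, which is all 10 items.
No 2 of the 9 blocks cover everything (all 36 combinations miss at least one item), so 3 is optimal.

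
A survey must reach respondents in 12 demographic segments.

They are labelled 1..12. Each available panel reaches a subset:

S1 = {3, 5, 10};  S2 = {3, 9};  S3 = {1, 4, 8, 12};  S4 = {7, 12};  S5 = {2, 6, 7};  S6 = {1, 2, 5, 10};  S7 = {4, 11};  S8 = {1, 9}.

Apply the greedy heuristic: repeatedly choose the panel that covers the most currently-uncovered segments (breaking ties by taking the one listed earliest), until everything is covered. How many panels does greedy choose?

Greedy: pick S3 (covers 4 new) → pick S1 (covers 3 new) → pick S5 (covers 3 new) → pick S2 (covers 1 new) → pick S7 (covers 1 new). Total picks: 5.

5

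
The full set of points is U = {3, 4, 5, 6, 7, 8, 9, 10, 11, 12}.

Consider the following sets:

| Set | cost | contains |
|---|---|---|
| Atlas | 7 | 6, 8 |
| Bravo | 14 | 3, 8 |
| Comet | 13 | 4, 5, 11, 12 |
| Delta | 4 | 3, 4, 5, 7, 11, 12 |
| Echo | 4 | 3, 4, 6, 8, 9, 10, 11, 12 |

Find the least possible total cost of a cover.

8

Delta, Echo together cover every point (Delta ∪ Echo = {3, 4, 5, 6, 7, 8, 9, 10, 11, 12}); total cost 4 + 4 = 8.
No covering selection has total cost below 8.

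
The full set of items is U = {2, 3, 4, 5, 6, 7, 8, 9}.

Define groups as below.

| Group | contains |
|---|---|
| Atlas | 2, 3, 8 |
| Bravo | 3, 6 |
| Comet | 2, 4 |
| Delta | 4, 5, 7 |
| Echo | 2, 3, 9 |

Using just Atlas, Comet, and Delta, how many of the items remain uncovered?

2

Union of Atlas, Comet, Delta = {2, 3, 4, 5, 7, 8}.
Not covered: 6, 9 — 2 items.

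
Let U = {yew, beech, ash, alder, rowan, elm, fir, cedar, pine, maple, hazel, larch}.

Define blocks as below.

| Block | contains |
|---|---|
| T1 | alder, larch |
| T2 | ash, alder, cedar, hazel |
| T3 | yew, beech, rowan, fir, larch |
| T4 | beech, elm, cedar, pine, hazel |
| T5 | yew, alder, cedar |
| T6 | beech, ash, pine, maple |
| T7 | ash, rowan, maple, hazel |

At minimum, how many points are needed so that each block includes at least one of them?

The 3 points {beech, alder, maple} hit every block.
No choice of 2 points meets every block, so 3 is the minimum.

3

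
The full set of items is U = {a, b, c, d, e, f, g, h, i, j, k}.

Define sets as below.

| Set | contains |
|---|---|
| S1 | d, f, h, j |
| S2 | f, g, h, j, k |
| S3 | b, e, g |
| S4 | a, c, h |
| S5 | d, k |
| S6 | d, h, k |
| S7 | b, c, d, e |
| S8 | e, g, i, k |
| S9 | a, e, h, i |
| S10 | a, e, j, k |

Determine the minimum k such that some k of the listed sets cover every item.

S2 and S7 and S9 together: S2 ∪ S7 ∪ S9 = {a, b, c, d, e, f, g, h, i, j, k} — every item is covered.
Each set has at most 5 items, and 2·5 = 10 < 11 — so at least 3 sets are needed, and 3 is optimal.

3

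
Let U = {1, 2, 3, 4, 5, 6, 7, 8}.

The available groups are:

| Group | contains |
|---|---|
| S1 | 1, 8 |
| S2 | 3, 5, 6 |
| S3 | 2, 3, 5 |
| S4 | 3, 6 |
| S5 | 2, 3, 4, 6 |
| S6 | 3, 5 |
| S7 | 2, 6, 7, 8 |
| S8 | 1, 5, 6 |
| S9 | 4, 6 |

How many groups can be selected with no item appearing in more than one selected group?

S1, S6, S9 are pairwise disjoint (S1={1,8}; S6={3,5}; S9={4,6}).
Every remaining group overlaps one of these, and no 4 of the listed groups are pairwise disjoint, so 3 is the maximum.

3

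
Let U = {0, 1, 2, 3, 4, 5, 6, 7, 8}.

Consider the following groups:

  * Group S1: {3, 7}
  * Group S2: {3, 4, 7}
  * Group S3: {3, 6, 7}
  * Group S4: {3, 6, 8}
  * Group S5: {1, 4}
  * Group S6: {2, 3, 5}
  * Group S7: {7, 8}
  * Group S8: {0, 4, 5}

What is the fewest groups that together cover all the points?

5

S4, S5, S6, S7, and S8 cover everything between them: the union {0, 1, 2, 3, 4, 5, 6, 7, 8} is all of U.
No 4 of the 8 groups cover everything (all 70 combinations miss at least one point), so 5 is optimal.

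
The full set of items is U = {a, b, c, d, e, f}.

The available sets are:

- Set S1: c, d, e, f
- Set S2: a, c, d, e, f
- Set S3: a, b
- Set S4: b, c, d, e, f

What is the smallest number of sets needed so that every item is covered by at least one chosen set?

S2 and S4 cover everything between them: the union {a, b, c, d, e, f} is all of U.
No single set has all 6 items (the largest, S2, has 5), so 2 is optimal.

2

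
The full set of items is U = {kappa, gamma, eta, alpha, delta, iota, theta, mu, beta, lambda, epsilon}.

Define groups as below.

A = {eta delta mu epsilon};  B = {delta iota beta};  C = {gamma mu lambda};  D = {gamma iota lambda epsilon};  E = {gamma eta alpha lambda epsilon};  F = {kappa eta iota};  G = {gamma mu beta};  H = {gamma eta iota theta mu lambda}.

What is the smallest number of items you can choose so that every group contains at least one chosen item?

3

T = {iota, mu, lambda} meets every group (each contains at least one member of T), and |T| = 3.
No choice of 2 items meets every group, so 3 is the minimum.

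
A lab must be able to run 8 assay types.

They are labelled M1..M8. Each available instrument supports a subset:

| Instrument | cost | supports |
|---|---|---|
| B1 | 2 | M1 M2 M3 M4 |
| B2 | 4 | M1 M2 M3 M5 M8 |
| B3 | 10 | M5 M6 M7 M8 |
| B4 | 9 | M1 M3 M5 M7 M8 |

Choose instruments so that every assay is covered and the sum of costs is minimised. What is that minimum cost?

12

B1, B3 together cover every assay (B1 ∪ B3 = {M1, M2, M3, M4, M5, M6, M7, M8}); total cost 2 + 10 = 12.
The greedy pick B1, B2, B3 costs 16; no covering selection beats 12.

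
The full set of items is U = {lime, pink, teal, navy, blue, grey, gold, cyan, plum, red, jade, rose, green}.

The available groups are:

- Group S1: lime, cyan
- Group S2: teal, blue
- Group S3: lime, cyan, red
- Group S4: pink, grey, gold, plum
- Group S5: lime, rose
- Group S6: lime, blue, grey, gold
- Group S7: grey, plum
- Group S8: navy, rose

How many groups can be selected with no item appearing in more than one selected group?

4

S1, S2, S4, S8 are pairwise disjoint (S1={lime,cyan}; S2={teal,blue}; S4={pink,grey,gold,plum}; S8={navy,rose}).
Every remaining group overlaps one of these, and no 5 of the listed groups are pairwise disjoint, so 4 is the maximum.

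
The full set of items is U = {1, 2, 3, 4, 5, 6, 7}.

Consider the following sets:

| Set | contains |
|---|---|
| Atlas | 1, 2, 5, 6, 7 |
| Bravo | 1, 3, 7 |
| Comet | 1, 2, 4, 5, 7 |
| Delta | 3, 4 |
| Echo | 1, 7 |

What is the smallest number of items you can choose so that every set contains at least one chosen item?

H = {1, 4} meets every set (each contains at least one member of H), and |H| = 2.
The sets Delta, Echo are pairwise disjoint, so any hitting set needs a separate item for each — at least 2. Hence 2 is optimal.

2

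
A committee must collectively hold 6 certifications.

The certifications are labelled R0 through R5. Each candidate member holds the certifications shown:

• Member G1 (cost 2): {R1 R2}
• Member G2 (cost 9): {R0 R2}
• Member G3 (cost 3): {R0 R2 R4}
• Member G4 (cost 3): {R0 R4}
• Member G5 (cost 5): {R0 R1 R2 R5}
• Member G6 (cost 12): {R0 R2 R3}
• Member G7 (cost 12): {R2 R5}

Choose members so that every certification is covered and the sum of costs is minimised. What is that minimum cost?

G4, G5, G6 together cover every certification (G4 ∪ G5 ∪ G6 = {R0, R1, R2, R3, R4, R5}); total cost 3 + 5 + 12 = 20.
The greedy pick G1, G3, G5, G6 costs 22; no covering selection beats 20.

20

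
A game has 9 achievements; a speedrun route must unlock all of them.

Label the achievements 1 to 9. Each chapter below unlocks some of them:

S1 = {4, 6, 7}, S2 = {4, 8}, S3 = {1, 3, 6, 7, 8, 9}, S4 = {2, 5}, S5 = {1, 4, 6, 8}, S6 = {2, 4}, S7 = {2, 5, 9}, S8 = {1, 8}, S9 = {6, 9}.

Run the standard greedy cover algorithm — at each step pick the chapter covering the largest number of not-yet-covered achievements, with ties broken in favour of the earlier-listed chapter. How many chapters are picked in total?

Greedy: pick S3 (covers 6 new) → pick S4 (covers 2 new) → pick S1 (covers 1 new). Total picks: 3.

3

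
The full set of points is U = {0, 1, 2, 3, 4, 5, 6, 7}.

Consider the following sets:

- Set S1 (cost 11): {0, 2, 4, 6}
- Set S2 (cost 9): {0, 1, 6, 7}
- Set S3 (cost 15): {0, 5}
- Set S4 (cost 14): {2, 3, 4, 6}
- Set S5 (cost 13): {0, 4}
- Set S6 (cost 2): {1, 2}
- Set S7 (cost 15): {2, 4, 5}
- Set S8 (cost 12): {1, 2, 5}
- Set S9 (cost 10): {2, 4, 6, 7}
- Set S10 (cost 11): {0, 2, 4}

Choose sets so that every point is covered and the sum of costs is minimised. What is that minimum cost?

S2, S4, S8 together cover every point (S2 ∪ S4 ∪ S8 = {0, 1, 2, 3, 4, 5, 6, 7}); total cost 9 + 14 + 12 = 35.
The greedy pick S6, S2, S4, S8 costs 37; no covering selection beats 35.

35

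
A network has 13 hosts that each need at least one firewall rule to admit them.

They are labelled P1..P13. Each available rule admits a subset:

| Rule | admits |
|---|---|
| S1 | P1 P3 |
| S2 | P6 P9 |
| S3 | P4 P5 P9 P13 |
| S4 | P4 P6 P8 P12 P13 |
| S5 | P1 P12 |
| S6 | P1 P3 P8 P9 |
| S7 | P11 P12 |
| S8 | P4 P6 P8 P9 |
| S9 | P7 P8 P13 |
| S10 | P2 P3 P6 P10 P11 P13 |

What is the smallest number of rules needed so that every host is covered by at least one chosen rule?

4

S3 and S5 and S9 and S10 together: S3 ∪ S5 ∪ S9 ∪ S10 = {P1, P2, P3, P4, P5, P6, P7, P8, P9, P10, P11, P12, P13} — every host is covered.
Only S10 contains P2, so S10 is forced; the remaining 7 hosts need at least 3 more rules (each remaining rule adds at most 3) — so at least 4 rules are needed, and 4 is optimal.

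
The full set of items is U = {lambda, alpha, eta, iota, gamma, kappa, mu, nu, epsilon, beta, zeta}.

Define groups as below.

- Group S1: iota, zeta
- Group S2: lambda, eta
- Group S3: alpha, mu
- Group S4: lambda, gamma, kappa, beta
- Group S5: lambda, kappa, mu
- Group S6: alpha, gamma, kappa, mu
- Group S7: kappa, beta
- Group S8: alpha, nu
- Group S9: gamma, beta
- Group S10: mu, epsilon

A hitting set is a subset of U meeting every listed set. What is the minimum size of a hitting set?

5

Take H = {alpha, eta, iota, mu, beta}. Each listed group contains at least one of these, so H is a hitting set of size 5.
The groups S1, S2, S7, S8, S10 are pairwise disjoint, so any hitting set needs a separate item for each — at least 5. Hence 5 is optimal.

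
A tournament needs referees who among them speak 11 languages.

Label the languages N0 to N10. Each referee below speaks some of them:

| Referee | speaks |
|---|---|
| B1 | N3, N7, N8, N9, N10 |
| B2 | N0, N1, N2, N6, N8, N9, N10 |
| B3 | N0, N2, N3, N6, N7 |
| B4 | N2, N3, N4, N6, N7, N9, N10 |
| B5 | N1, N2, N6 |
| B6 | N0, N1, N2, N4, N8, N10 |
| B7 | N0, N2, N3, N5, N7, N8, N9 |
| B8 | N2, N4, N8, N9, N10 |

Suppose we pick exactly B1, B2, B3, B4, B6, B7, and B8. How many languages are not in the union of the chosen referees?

0

Union of B1, B2, B3, B4, B6, B7, B8 = {N0, N1, N2, N3, N4, N5, N6, N7, N8, N9, N10} — that's every language, so 0 are uncovered.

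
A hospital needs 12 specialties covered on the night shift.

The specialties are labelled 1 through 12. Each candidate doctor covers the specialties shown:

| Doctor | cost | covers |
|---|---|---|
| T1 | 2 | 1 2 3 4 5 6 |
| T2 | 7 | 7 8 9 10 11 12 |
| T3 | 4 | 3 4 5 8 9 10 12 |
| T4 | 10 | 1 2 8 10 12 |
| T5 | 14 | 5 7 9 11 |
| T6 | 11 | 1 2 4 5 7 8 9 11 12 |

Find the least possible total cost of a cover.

9

T1, T2 together cover every specialty (T1 ∪ T2 = {1, 2, 3, 4, 5, 6, 7, 8, 9, 10, 11, 12}); total cost 2 + 7 = 9.
The greedy pick T1, T3, T2 costs 13; no covering selection beats 9.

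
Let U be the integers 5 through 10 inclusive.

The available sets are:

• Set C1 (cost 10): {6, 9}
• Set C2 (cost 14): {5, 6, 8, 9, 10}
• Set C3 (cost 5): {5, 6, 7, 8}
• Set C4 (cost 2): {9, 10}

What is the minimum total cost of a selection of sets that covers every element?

7

C3, C4 together cover every element (C3 ∪ C4 = {5, 6, 7, 8, 9, 10}); total cost 5 + 2 = 7.
No covering selection has total cost below 7.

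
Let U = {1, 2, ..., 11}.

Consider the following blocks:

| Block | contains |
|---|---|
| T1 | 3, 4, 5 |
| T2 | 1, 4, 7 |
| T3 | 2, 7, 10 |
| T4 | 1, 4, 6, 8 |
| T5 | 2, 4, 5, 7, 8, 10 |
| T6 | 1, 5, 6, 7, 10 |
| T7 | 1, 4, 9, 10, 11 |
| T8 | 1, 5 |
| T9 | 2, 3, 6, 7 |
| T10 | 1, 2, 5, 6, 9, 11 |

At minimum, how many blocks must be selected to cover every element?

T5, T9, and T10 cover everything between them: the union {1, 2, 3, 4, 5, 6, 7, 8, 9, 10, 11} is all of U.
No 2 of the 10 blocks cover everything (all 45 combinations miss at least one element), so 3 is optimal.

3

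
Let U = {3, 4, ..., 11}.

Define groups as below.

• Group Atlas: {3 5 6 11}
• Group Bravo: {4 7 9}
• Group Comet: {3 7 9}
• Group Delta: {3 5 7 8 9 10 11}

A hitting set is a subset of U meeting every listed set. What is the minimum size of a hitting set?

2

Take H = {9, 11}. Each listed group contains at least one of these, so H is a hitting set of size 2.
The groups Atlas, Bravo are pairwise disjoint, so any hitting set needs a separate item for each — at least 2. Hence 2 is optimal.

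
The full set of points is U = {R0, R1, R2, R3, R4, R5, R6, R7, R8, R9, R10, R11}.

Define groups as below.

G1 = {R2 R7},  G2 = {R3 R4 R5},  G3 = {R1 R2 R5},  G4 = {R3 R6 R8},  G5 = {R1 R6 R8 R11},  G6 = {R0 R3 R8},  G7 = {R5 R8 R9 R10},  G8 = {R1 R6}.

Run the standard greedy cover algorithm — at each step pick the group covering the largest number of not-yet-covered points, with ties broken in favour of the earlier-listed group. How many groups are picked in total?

Greedy: pick G5 (covers 4 new) → pick G2 (covers 3 new) → pick G1 (covers 2 new) → pick G7 (covers 2 new) → pick G6 (covers 1 new). Total picks: 5.

5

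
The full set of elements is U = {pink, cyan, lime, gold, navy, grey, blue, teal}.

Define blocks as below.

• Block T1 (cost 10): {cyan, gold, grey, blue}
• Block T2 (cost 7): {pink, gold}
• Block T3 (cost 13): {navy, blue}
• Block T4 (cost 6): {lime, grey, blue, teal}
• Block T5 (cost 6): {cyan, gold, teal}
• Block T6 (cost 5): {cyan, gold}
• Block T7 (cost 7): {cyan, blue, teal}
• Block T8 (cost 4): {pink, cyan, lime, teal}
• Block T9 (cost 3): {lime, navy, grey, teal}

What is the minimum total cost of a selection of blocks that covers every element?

17

T2, T7, T9 together cover every element (T2 ∪ T7 ∪ T9 = {pink, cyan, lime, gold, navy, grey, blue, teal}); total cost 7 + 7 + 3 = 17.
No covering selection has total cost below 17.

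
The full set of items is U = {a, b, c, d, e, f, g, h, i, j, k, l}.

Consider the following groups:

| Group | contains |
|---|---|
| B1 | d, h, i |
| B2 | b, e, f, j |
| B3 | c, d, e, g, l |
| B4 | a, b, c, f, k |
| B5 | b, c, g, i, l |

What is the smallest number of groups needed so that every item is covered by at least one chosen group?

4

B1 and B2 and B4 and B5 together: B1 ∪ B2 ∪ B4 ∪ B5 = {a, b, c, d, e, f, g, h, i, j, k, l} — every item is covered.
No 3 of the 5 groups cover everything (all 10 combinations miss at least one item), so 4 is optimal.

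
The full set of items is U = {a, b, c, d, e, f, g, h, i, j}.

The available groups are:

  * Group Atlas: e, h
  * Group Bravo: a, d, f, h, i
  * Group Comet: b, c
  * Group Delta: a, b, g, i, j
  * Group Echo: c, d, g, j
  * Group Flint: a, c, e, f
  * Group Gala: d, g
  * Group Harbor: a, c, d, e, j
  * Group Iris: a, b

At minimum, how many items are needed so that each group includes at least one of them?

3

Take T = {b, d, e}. Each listed group contains at least one of these, so T is a hitting set of size 3.
The groups Atlas, Comet, Gala are pairwise disjoint, so any hitting set needs a separate item for each — at least 3. Hence 3 is optimal.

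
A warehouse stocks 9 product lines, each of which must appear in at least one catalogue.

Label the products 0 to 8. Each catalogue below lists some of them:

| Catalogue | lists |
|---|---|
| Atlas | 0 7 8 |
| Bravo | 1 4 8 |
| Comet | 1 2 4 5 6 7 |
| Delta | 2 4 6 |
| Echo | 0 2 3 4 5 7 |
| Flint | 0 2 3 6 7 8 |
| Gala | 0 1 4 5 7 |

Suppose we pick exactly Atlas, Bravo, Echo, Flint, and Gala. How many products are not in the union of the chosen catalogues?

Union of Atlas, Bravo, Echo, Flint, Gala = {0, 1, 2, 3, 4, 5, 6, 7, 8} — that's every product, so 0 are uncovered.

0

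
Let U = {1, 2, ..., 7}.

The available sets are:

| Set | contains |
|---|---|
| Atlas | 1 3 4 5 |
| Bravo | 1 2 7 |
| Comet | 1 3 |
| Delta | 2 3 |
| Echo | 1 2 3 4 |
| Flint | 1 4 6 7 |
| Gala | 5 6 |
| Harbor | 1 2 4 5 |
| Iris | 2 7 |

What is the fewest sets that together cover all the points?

Take {Echo, Flint, Gala}. Their union is {1, 2, 3, 4, 5, 6, 7}, which is all 7 points.
No 2 of the 9 sets cover everything (all 36 combinations miss at least one point), so 3 is optimal.

3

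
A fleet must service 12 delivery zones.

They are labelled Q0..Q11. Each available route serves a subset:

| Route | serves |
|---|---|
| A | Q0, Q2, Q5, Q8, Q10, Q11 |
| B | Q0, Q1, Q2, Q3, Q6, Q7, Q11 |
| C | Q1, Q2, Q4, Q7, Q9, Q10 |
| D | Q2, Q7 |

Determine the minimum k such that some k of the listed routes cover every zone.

3

A and B and C together: A ∪ B ∪ C = {Q0, Q1, Q2, Q3, Q4, Q5, Q6, Q7, Q8, Q9, Q10, Q11} — every zone is covered.
Only B contains Q3, so B is forced; the remaining 5 zones need at least 2 more routes (each remaining route adds at most 3) — so at least 3 routes are needed, and 3 is optimal.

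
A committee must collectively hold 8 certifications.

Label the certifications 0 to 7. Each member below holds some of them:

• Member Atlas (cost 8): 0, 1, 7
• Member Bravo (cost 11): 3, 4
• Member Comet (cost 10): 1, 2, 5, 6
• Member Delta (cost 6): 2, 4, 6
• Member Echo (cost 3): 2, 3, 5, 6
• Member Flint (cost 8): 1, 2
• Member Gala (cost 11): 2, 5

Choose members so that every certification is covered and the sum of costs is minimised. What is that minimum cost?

Atlas, Delta, Echo together cover every certification (Atlas ∪ Delta ∪ Echo = {0, 1, 2, 3, 4, 5, 6, 7}); total cost 8 + 6 + 3 = 17.
No covering selection has total cost below 17.

17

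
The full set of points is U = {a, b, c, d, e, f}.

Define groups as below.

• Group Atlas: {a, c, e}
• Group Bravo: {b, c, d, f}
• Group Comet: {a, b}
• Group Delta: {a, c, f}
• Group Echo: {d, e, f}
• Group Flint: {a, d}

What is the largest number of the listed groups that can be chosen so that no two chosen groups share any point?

Comet, Echo are pairwise disjoint (Comet={a,b}; Echo={d,e,f}).
Every remaining group overlaps one of these, and no 3 of the listed groups are pairwise disjoint, so 2 is the maximum.

2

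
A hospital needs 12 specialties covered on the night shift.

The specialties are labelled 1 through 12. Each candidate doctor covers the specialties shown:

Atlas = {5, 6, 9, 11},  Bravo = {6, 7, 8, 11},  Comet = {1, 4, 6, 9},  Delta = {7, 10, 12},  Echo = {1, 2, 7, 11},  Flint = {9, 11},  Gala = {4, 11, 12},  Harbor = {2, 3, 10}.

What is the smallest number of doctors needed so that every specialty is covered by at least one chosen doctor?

Take {Atlas, Bravo, Comet, Delta, Harbor}. Their union is {1, 2, 3, 4, 5, 6, 7, 8, 9, 10, 11, 12}, which is all 12 specialties.
No 4 of the 8 doctors cover everything (all 70 combinations miss at least one specialty), so 5 is optimal.

5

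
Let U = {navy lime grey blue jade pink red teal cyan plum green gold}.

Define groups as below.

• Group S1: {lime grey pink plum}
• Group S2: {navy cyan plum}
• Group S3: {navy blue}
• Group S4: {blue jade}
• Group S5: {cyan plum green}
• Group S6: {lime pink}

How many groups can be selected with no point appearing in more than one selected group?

S2, S4, S6 are pairwise disjoint (S2={navy,cyan,plum}; S4={blue,jade}; S6={lime,pink}).
Every remaining group overlaps one of these, and no 4 of the listed groups are pairwise disjoint, so 3 is the maximum.

3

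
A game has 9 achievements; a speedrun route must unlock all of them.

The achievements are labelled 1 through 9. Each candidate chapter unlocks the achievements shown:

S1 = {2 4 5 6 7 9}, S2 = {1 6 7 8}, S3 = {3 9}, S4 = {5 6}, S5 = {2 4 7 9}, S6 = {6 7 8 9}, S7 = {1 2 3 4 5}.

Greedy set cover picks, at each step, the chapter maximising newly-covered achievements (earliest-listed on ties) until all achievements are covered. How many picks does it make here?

3

Greedy: pick S1 (covers 6 new) → pick S2 (covers 2 new) → pick S3 (covers 1 new). Total picks: 3.
(The true minimum cover uses only 2 chapters, so greedy is not optimal here.)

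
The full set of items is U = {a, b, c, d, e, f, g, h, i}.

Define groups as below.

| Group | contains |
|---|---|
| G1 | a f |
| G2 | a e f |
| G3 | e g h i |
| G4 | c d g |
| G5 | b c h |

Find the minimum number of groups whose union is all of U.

4

G1, G3, G4, and G5 cover everything between them: the union {a, b, c, d, e, f, g, h, i} is all of U.
Only G3 contains i, so G3 is forced; the remaining 5 items need at least 3 more groups (each remaining group adds at most 2) — so at least 4 groups are needed, and 4 is optimal.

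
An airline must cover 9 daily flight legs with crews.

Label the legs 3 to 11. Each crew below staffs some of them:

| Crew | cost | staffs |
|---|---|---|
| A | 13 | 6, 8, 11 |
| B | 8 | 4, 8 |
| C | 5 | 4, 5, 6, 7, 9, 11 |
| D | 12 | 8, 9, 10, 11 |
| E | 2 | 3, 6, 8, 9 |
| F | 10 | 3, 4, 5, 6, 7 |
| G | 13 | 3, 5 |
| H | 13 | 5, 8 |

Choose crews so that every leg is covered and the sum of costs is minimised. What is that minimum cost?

19

C, D, E together cover every leg (C ∪ D ∪ E = {3, 4, 5, 6, 7, 8, 9, 10, 11}); total cost 5 + 12 + 2 = 19.
No covering selection has total cost below 19.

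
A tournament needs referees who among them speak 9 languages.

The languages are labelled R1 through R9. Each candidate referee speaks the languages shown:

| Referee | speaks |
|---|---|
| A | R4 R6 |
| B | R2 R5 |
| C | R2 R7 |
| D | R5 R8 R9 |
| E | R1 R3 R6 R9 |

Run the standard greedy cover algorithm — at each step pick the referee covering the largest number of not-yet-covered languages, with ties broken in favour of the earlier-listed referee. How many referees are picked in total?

5

Greedy: pick E (covers 4 new) → pick B (covers 2 new) → pick A (covers 1 new) → pick C (covers 1 new) → pick D (covers 1 new). Total picks: 5.
(The true minimum cover uses only 4 referees, so greedy is not optimal here.)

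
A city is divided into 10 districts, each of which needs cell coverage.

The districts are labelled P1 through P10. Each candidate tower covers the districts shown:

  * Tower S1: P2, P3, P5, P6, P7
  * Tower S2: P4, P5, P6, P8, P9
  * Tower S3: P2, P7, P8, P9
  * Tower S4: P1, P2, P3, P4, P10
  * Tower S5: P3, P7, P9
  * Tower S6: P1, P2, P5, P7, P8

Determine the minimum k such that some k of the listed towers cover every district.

S2 and S4 and S6 together: S2 ∪ S4 ∪ S6 = {P1, P2, P3, P4, P5, P6, P7, P8, P9, P10} — every district is covered.
Only S4 contains P10, so S4 is forced; the remaining 5 districts need at least 2 more towers (each remaining tower adds at most 4) — so at least 3 towers are needed, and 3 is optimal.

3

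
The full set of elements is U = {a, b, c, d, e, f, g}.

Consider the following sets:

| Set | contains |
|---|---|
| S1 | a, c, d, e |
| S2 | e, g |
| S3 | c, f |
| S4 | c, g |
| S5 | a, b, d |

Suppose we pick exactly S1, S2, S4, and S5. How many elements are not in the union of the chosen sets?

Union of S1, S2, S4, S5 = {a, b, c, d, e, g}.
Not covered: f — 1 element.

1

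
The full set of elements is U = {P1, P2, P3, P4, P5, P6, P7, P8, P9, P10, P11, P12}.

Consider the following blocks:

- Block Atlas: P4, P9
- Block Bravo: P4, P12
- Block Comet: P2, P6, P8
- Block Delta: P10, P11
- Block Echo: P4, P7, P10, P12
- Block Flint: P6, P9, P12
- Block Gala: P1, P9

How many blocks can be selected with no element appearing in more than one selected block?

4

Bravo, Comet, Delta, Gala are pairwise disjoint (Bravo={P4,P12}; Comet={P2,P6,P8}; Delta={P10,P11}; Gala={P1,P9}).
Every remaining block overlaps one of these, and no 5 of the listed blocks are pairwise disjoint, so 4 is the maximum.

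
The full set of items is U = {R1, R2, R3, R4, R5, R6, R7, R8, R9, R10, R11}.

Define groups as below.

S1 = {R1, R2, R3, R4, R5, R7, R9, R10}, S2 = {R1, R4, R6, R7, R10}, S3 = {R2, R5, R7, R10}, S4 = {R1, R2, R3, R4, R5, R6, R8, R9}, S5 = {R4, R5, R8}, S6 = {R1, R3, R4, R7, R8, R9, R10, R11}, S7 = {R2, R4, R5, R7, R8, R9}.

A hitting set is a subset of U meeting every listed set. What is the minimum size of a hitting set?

The 2 items {R2, R4} hit every group.
No single item lies in every group, so at least 2 are needed and 2 is optimal.

2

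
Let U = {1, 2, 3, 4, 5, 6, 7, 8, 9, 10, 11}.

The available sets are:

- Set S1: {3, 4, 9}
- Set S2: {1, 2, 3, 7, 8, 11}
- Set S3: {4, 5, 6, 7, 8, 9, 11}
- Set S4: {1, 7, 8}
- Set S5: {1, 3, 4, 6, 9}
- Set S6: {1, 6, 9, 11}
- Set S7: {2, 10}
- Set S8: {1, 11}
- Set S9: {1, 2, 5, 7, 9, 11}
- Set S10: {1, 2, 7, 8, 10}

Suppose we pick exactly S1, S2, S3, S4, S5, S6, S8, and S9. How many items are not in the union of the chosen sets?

1

Union of S1, S2, S3, S4, S5, S6, S8, S9 = {1, 2, 3, 4, 5, 6, 7, 8, 9, 11}.
Not covered: 10 — 1 item.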